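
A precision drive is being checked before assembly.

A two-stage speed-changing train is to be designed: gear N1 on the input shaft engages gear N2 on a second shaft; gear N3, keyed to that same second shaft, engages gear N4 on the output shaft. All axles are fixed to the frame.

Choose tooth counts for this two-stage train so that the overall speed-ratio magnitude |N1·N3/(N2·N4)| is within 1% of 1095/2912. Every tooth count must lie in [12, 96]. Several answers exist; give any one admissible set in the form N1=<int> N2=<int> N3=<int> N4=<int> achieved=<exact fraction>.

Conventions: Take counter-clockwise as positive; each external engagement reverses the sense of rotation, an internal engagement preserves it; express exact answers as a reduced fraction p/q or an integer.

N1=15 N2=32 N3=73 N4=91 achieved=1095/2912

design class (target 1095/2912): fixed-axis compound train
target = 1095/2912 in lowest terms: an exact hit needs N1·N3 = k·1095 and N2·N4 = k·2912 for one integer k, every count in [12, 96]; additionally prefer no 1:1 stage (N1 ≠ N2, N3 ≠ N4)
k = 1: N1·N3 = 1095 = 15·73, N2·N4 = 2912 = 32·91
achieved = 15·73/(32·91) = 1095/2912; |achieved − target| = 0 ≤ 219/58240 ✓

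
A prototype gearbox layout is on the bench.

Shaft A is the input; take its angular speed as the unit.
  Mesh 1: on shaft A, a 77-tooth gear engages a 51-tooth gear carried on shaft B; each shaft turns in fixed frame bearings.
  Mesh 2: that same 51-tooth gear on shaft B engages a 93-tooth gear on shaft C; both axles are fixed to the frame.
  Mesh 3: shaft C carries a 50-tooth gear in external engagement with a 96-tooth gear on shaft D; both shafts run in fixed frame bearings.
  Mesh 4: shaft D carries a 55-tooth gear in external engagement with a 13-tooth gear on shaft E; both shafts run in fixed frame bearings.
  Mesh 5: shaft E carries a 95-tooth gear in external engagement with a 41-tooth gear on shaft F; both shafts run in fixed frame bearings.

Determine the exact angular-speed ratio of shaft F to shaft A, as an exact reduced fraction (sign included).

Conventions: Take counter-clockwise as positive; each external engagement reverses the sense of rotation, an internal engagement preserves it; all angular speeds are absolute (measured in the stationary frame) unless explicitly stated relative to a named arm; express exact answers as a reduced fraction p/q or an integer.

-10058125/2379312

class = fixed-axis compound train [5 meshes; 5 ratios multiply, 5 sense flips]
mesh 1 [77T→51T]: running ratio 77/51, sense −
mesh 2 [51T→93T]: running ratio 77/93, sense +
mesh 3 [50T→96T]: running ratio 1925/4464, sense −
mesh 4 [55T→13T]: running ratio 105875/58032, sense +
mesh 5 [95T→41T]: running ratio 10058125/2379312, sense −
ω_out/ω_in = -10058125/2379312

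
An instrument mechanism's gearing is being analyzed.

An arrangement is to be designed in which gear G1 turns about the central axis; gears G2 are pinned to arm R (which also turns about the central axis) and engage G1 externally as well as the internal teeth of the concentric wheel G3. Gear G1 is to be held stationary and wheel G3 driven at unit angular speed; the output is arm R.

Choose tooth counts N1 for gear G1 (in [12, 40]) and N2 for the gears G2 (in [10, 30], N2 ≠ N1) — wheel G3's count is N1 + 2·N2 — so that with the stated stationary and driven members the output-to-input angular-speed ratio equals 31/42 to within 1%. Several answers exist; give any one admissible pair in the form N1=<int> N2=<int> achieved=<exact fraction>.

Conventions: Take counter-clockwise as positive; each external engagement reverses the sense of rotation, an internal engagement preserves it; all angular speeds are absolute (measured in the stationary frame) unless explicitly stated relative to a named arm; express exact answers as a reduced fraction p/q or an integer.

design class (target 31/42): planetary set
Willis with ω_sun = 0: ω_arm/ω_ring = N3/(N1+N3); set equal to 31/42  ⇒  N3/N1 = (31/42)/(1 − 31/42) = 31/11
N3 = N1 + 2·N2  ⇒  N2/N1 = (N3/N1 − 1)/2 = (31/11 − 1)/2 = 10/11
smallest multiple with N1 ≥ 12 and N2 ≥ 10: k = 2  ⇒  N1 = 2·11 = 22, N2 = 2·10 = 20 (N1 ≤ 40, N2 ≤ 30, N2 ≠ N1 ✓), N3 = 22 + 2·20 = 62
check: N3/(N1+N3) with N1 = 22, N3 = 62 gives 31/42; |achieved − target| = 0 ≤ 31/4200 ✓

N1=22 N2=20 achieved=31/42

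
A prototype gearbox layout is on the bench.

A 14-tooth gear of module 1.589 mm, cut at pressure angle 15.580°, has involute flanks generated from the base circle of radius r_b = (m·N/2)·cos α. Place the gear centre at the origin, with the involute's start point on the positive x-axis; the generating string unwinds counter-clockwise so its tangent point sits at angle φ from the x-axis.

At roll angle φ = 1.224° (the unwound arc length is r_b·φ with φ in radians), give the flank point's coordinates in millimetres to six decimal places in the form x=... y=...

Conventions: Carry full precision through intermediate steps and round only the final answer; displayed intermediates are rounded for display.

x=10.716745 y=0.000035

class = single-mesh tooth geometry [base-circle involute, m = 1.589, 14T]
pitch radius r_p = m·N/2 = 1.589·14/2 = 11.123000
base radius r_b = r_p·cos α = 11.123000·cos 15.580° = 10.714301
roll angle φ = 1.224° = 0.02136283 rad
x = r_b·(cos φ + φ·sin φ) = 10.716745
y = r_b·(sin φ − φ·cos φ) = 0.000035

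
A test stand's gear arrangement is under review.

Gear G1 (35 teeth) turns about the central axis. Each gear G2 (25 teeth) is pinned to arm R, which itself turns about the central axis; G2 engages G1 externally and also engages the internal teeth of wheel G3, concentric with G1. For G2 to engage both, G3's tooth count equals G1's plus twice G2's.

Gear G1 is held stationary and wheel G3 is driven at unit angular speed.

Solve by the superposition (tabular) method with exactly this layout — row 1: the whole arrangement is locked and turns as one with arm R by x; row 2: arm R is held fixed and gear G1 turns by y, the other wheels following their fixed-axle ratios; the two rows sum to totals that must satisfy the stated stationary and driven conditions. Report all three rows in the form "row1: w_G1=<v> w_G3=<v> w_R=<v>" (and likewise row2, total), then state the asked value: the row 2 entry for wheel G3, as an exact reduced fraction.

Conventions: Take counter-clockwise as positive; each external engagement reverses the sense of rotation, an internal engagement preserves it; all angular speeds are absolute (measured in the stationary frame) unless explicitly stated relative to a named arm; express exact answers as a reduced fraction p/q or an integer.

row1: w_G1=17/24 w_G3=17/24 w_R=17/24
row2: w_G1=-17/24 w_G3=7/24 w_R=0
total: w_G1=0 w_G3=1 w_R=17/24
asked value: 7/24

recognized (axles ride arm R): planetary set, 35/25/85 teeth
row 1: whole set turns with the arm by x
row 2 (arm held, sun turns y): ω_ring = −(35/85)·y, ω_arm = 0
boundary: total ω_sun = x + y = 0 and total ω_ring = x − (35/85)·y = 1  ⇒  y = -17/24, x = 17/24
row 2 ring = −(35/85)·(-17/24) = 7/24
totals (row 1 + row 2): sun 17/24 + (-17/24) = 0, ring 17/24 + 7/24 = 1, arm 17/24 + 0 = 17/24
asked cell (row2, ring) = 7/24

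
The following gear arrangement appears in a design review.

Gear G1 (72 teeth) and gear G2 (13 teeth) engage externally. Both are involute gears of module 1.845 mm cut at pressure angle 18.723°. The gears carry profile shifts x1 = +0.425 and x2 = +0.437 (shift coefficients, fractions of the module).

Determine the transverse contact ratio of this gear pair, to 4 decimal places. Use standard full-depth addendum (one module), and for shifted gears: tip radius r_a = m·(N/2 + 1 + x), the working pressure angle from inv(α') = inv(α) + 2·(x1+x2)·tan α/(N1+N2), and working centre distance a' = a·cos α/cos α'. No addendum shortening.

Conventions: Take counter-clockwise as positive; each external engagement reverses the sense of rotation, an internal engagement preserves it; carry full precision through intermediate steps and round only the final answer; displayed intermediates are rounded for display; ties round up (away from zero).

topology: single-mesh involute geometry — m = 1.845, 72T/13T pair
base radii: r_b1 = 62.905153, r_b2 = 11.357875
tip radii: r_a1 = 69.049125, r_a2 = 14.643765
inv(α') = inv(18.723°) + 2·(+0.425+0.437)·tan α/(72+13) = 0.01902508  ⇒  α' = 21.63218°
a' = a·cos α / cos α' = 78.4125·cos 18.723°/cos 21.63218° = 79.889693
action lengths: √(r_a1²−r_b1²) = 28.473204, √(r_a2²−r_b2²) = 9.243297
base pitch p_b = π·m·cos α = 5.489510
CR = (28.473204 + 9.243297 − 79.889693·sin 21.63218°)/5.489510 = 1.505677
contact ratio ≈ 1.5057

1.5057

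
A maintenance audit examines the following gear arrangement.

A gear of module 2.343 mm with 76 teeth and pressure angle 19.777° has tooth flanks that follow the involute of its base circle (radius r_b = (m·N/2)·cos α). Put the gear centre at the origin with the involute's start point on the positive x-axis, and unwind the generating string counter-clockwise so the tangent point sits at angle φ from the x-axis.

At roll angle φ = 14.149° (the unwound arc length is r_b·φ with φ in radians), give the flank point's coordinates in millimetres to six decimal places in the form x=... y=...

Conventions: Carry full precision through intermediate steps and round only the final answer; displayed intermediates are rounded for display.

single-mesh involute tooth geometry (76T wheel at module 2.343)
pitch radius r_p = m·N/2 = 2.343·76/2 = 89.034000
base radius r_b = r_p·cos α = 89.034000·cos 19.777° = 83.782478
roll angle φ = 14.149° = 0.24694664 rad
x = r_b·(cos φ + φ·sin φ) = 86.298301
y = r_b·(sin φ − φ·cos φ) = 0.418014

x=86.298301 y=0.418014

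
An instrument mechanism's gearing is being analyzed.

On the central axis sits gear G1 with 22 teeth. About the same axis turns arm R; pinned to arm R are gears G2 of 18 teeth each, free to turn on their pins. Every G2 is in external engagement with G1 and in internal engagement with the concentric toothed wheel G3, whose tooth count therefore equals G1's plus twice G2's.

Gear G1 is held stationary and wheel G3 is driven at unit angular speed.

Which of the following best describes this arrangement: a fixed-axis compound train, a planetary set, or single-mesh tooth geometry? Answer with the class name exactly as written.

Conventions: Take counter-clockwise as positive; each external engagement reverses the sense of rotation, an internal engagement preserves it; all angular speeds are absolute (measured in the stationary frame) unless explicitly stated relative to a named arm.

planetary set (22T centre, 18T on arm, 58T internal) — Willis relation
classification: planetary set

planetary set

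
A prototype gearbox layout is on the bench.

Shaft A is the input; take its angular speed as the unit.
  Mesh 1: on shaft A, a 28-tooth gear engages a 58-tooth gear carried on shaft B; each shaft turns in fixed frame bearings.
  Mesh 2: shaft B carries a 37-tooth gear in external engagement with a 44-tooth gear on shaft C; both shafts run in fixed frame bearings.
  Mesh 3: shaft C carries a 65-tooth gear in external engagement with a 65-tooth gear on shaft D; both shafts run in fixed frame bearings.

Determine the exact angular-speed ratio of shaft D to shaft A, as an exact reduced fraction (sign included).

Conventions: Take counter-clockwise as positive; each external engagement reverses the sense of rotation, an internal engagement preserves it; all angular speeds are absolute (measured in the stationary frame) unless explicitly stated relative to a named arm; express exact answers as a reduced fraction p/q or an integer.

-259/638

class = fixed-axis compound train [3 meshes; 3 ratios multiply, 3 sense flips]
mesh 1 [28T→58T]: running ratio 14/29, sense −
mesh 2 [37T→44T]: running ratio 259/638, sense +
mesh 3 [65T→65T]: running ratio 259/638, sense −
ω_out/ω_in = -259/638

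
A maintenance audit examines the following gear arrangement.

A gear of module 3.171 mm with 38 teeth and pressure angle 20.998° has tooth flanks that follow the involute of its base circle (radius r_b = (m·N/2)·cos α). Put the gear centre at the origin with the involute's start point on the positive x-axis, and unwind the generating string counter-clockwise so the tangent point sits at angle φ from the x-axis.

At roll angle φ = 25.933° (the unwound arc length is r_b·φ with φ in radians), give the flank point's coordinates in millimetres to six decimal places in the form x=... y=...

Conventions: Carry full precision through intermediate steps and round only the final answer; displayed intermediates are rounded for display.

x=61.717831 y=1.703152

recognized (one wheel, involute flank): single-mesh tooth geometry, m = 3.171, N = 38
pitch radius r_p = m·N/2 = 3.171·38/2 = 60.249000
base radius r_b = r_p·cos α = 60.249000·cos 20.998° = 56.248041
roll angle φ = 25.933° = 0.45261623 rad
x = r_b·(cos φ + φ·sin φ) = 61.717831
y = r_b·(sin φ − φ·cos φ) = 1.703152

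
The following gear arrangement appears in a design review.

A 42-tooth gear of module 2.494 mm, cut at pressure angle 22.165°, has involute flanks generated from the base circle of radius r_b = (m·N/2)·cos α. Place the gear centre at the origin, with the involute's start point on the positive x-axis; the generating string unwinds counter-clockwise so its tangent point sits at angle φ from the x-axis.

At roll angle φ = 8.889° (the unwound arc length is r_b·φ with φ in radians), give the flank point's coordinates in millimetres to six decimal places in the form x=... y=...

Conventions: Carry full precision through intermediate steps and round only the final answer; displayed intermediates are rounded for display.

recognized (one wheel, involute flank): single-mesh tooth geometry, m = 2.494, N = 42
pitch radius r_p = m·N/2 = 2.494·42/2 = 52.374000
base radius r_b = r_p·cos α = 52.374000·cos 22.165° = 48.503625
roll angle φ = 8.889° = 0.15514232 rad
x = r_b·(cos φ + φ·sin φ) = 49.083838
y = r_b·(sin φ − φ·cos φ) = 0.060228

x=49.083838 y=0.060228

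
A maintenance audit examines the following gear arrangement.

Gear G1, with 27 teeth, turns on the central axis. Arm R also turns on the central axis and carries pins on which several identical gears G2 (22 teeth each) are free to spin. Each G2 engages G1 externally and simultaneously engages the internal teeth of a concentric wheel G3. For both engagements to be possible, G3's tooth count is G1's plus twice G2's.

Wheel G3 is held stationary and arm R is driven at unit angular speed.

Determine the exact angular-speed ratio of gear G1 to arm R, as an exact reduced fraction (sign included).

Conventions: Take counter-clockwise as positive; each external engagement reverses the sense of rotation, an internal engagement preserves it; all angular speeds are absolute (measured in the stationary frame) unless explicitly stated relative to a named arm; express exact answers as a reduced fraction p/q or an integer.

98/27

topology: planetary set — G1 27T / G2 22T / G3 71T, arm = carrier (Willis)
ring teeth: 27 + 2·22 = 71
27(ω_sun−ω_arm) = −71(ω_ring−ω_arm),  ω_ring = 0, ω_arm = 1
ω_sun = 1 − (71/27)(0−1) = 98/27
ω_out/ω_in = 98/27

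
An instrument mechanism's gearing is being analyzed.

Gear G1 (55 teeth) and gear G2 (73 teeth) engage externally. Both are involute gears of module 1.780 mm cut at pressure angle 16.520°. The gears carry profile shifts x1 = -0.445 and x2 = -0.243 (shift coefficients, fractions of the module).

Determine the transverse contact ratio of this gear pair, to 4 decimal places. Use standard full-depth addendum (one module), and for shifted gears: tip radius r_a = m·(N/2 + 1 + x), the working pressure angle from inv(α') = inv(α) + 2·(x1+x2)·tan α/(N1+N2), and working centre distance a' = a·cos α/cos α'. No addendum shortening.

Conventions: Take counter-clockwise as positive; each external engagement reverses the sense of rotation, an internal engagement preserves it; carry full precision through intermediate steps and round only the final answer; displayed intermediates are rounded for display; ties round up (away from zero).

2.3183

topology: single-mesh involute geometry — m = 1.780, 55T/73T pair
base radii: r_b1 = 46.929370, r_b2 = 62.288073
tip radii: r_a1 = 49.937900, r_a2 = 66.317460
inv(α') = inv(16.520°) + 2·(-0.445-0.243)·tan α/(55+73) = 0.00507646  ⇒  α' = 14.08659°
a' = a·cos α / cos α' = 113.9200·cos 16.520°/cos 14.08659° = 112.603542
action lengths: √(r_a1²−r_b1²) = 17.071264, √(r_a2²−r_b2²) = 22.764038
base pitch p_b = π·m·cos α = 5.361199
CR = (17.071264 + 22.764038 − 112.603542·sin 14.08659°)/5.361199 = 2.318317
contact ratio ≈ 2.3183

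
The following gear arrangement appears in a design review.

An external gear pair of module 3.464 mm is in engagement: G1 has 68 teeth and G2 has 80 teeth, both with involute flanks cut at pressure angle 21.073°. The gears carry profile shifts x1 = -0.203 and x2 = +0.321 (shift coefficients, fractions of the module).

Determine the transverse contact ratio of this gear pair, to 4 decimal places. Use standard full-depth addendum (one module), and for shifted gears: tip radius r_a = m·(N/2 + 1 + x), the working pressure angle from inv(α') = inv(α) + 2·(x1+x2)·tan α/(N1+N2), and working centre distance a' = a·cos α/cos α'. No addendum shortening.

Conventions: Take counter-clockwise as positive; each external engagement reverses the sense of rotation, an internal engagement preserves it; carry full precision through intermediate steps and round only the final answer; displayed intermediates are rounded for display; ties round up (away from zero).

1.7358

single-mesh involute tooth geometry (68T engaging 80T at module 3.464)
base radii: r_b1 = 109.899503, r_b2 = 129.293533
tip radii: r_a1 = 120.536808, r_a2 = 143.135944
inv(α') = inv(21.073°) + 2·(-0.203+0.321)·tan α/(68+80) = 0.01814779  ⇒  α' = 21.30724°
a' = a·cos α / cos α' = 256.3360·cos 21.073°/cos 21.30724° = 256.742591
action lengths: √(r_a1²−r_b1²) = 49.509810, √(r_a2²−r_b2²) = 61.409125
base pitch p_b = π·m·cos α = 10.154690
CR = (49.509810 + 61.409125 − 256.742591·sin 21.30724°)/10.154690 = 1.735814
contact ratio ≈ 1.7358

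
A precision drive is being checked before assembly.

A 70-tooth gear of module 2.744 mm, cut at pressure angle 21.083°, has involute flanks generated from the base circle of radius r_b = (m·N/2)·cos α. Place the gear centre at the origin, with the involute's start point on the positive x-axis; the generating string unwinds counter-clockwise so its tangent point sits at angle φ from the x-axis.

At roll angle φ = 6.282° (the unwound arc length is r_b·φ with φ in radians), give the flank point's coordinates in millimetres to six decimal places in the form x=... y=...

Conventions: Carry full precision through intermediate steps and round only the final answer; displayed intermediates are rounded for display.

x=90.148114 y=0.039323

single-mesh involute tooth geometry (70T wheel at module 2.744)
pitch radius r_p = m·N/2 = 2.744·70/2 = 96.040000
base radius r_b = r_p·cos α = 96.040000·cos 21.083° = 89.611112
roll angle φ = 6.282° = 0.10964158 rad
x = r_b·(cos φ + φ·sin φ) = 90.148114
y = r_b·(sin φ − φ·cos φ) = 0.039323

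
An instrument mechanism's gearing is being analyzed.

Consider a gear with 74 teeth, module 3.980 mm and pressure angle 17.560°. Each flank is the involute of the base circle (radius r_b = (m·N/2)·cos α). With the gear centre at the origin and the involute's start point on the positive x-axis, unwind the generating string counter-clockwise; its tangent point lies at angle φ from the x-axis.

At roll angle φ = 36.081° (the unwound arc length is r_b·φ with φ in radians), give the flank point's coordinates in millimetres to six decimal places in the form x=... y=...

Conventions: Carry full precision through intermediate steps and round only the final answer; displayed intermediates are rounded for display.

x=165.536495 y=11.230160

single-mesh involute tooth geometry (74T wheel at module 3.980)
pitch radius r_p = m·N/2 = 3.980·74/2 = 147.260000
base radius r_b = r_p·cos α = 147.260000·cos 17.560° = 140.397909
roll angle φ = 36.081° = 0.62973225 rad
x = r_b·(cos φ + φ·sin φ) = 165.536495
y = r_b·(sin φ − φ·cos φ) = 11.230160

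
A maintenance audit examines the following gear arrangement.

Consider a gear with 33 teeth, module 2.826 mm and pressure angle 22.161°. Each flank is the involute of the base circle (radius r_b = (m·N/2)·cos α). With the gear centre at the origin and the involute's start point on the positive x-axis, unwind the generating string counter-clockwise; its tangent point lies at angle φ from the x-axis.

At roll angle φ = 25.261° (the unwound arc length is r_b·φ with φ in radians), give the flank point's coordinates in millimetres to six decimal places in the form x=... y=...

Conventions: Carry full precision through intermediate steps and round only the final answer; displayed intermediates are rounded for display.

recognized (one wheel, involute flank): single-mesh tooth geometry, m = 2.826, N = 33
pitch radius r_p = m·N/2 = 2.826·33/2 = 46.629000
base radius r_b = r_p·cos α = 46.629000·cos 22.161° = 43.184402
roll angle φ = 25.261° = 0.44088762 rad
x = r_b·(cos φ + φ·sin φ) = 47.179765
y = r_b·(sin φ − φ·cos φ) = 1.209829

x=47.179765 y=1.209829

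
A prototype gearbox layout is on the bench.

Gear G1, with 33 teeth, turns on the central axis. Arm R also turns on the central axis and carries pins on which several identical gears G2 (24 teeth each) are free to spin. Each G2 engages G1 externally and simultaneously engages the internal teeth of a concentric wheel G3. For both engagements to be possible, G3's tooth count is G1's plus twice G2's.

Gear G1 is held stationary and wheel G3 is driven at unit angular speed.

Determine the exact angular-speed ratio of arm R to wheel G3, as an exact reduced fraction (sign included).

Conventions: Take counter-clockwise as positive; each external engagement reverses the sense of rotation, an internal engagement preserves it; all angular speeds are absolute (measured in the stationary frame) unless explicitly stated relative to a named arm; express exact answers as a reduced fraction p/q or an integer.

topology: planetary set — G1 33T / G2 24T / G3 81T, arm = carrier (Willis)
ring teeth: 33 + 2·24 = 81
33(ω_sun−ω_arm) = −81(ω_ring−ω_arm),  ω_sun = 0, ω_ring = 1
33(0−ω_arm) = −81(1−ω_arm)  ⇒  114·ω_arm = 81  ⇒  ω_arm = 27/38
ω_out/ω_in = 27/38

27/38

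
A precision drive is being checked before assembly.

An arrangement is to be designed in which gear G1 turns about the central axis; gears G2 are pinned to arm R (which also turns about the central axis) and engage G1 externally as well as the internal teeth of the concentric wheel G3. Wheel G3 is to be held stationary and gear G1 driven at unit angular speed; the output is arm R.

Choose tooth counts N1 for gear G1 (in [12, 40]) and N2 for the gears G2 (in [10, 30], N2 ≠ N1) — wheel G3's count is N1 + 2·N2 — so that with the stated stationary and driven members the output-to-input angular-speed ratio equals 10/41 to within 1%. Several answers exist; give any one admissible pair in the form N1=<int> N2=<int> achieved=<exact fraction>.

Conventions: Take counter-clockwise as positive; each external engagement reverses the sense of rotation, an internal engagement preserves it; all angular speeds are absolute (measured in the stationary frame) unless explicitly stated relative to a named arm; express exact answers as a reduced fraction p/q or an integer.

class = planetary set [ratio 10/41 wanted; Willis about the carrier]
Willis with ω_ring = 0: ω_arm/ω_sun = N1/(N1+N3); set equal to 10/41  ⇒  N3/N1 = 1/(10/41) − 1 = 31/10
N3 = N1 + 2·N2  ⇒  N2/N1 = (N3/N1 − 1)/2 = (31/10 − 1)/2 = 21/20
smallest multiple with N1 ≥ 12 and N2 ≥ 10: k = 1  ⇒  N1 = 1·20 = 20, N2 = 1·21 = 21 (N1 ≤ 40, N2 ≤ 30, N2 ≠ N1 ✓), N3 = 20 + 2·21 = 62
check: N1/(N1+N3) with N1 = 20, N3 = 62 gives 10/41; |achieved − target| = 0 ≤ 1/410 ✓

N1=20 N2=21 achieved=10/41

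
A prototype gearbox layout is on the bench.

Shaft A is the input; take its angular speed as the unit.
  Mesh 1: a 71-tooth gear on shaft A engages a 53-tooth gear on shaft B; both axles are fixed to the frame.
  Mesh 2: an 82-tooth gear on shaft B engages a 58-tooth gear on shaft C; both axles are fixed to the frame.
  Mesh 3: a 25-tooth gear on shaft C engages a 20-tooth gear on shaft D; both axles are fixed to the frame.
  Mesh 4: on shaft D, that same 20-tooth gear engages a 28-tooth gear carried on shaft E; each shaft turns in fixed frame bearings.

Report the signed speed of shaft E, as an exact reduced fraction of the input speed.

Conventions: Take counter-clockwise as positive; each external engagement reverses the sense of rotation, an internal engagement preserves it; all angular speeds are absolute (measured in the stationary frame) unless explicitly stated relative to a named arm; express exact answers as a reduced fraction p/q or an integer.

72775/43036

4-mesh fixed-axis compound train (all bearings frame-fixed)
mesh 1 [71T→53T]: |ω|/ω_in = 1×71/53 = 71/53, sense flips to −
mesh 2 [82T→58T]: |ω|/ω_in = (71/53)×82/58 = 2911/1537, sense flips to +
mesh 3 [25T→20T]: |ω|/ω_in = (2911/1537)×25/20 = 14555/6148, sense flips to −
mesh 4 [20T→28T]: |ω|/ω_in = (14555/6148)×20/28 = 72775/43036, sense flips to +
signed output speed (× input speed) = 72775/43036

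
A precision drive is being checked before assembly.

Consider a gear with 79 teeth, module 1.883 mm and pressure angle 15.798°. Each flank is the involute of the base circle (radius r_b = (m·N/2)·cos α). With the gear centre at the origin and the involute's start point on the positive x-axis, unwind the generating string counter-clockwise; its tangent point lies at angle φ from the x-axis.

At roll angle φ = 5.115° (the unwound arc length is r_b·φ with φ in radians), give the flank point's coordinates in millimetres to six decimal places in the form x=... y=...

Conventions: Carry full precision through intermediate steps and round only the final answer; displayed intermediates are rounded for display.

topology: single-mesh involute geometry — m = 1.883, N = 79
pitch radius r_p = m·N/2 = 1.883·79/2 = 74.378500
base radius r_b = r_p·cos α = 74.378500·cos 15.798° = 71.569038
roll angle φ = 5.115° = 0.08927359 rad
x = r_b·(cos φ + φ·sin φ) = 71.853664
y = r_b·(sin φ − φ·cos φ) = 0.016960

x=71.853664 y=0.016960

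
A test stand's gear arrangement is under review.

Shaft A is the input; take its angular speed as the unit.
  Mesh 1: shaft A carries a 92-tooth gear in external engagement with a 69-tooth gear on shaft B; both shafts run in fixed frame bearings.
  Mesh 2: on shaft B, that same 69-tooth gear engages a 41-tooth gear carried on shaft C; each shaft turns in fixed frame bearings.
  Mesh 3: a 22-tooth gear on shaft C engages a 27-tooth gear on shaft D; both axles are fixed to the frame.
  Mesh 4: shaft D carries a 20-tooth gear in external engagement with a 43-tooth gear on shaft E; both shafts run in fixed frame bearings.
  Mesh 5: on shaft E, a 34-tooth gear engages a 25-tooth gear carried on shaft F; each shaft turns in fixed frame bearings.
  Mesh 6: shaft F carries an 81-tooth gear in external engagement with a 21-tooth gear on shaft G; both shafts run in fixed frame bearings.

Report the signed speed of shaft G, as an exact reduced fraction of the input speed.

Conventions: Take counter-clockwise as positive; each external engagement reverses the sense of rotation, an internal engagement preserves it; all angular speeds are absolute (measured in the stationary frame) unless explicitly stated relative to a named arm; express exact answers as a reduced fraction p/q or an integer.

275264/61705

6-mesh fixed-axis compound train (all bearings frame-fixed)
mesh 1 [92T→69T]: |ω|/ω_in = 1×92/69 = 4/3, sense flips to −
mesh 2 [69T→41T]: |ω|/ω_in = (4/3)×69/41 = 92/41, sense flips to +
mesh 3 [22T→27T]: |ω|/ω_in = (92/41)×22/27 = 2024/1107, sense flips to −
mesh 4 [20T→43T]: |ω|/ω_in = (2024/1107)×20/43 = 40480/47601, sense flips to +
mesh 5 [34T→25T]: |ω|/ω_in = (40480/47601)×34/25 = 275264/238005, sense flips to −
mesh 6 [81T→21T]: |ω|/ω_in = (275264/238005)×81/21 = 275264/61705, sense flips to +
signed output speed (× input speed) = 275264/61705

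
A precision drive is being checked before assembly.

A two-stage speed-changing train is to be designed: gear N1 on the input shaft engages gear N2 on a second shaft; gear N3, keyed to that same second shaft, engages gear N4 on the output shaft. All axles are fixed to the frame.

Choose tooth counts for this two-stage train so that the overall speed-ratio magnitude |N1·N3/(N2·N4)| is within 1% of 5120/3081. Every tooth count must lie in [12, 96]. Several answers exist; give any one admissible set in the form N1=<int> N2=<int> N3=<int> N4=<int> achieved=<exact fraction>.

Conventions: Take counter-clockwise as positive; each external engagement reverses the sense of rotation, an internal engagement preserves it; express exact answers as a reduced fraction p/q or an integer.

class = fixed-axis compound train [2-stage, 5120/3081 wanted]
target = 5120/3081 in lowest terms: an exact hit needs N1·N3 = k·5120 and N2·N4 = k·3081 for one integer k, every count in [12, 96]; additionally prefer no 1:1 stage (N1 ≠ N2, N3 ≠ N4)
k = 1: N1·N3 = 5120 = 64·80, N2·N4 = 3081 = 39·79
achieved = 64·80/(39·79) = 5120/3081; |achieved − target| = 0 ≤ 256/15405 ✓

N1=64 N2=39 N3=80 N4=79 achieved=5120/3081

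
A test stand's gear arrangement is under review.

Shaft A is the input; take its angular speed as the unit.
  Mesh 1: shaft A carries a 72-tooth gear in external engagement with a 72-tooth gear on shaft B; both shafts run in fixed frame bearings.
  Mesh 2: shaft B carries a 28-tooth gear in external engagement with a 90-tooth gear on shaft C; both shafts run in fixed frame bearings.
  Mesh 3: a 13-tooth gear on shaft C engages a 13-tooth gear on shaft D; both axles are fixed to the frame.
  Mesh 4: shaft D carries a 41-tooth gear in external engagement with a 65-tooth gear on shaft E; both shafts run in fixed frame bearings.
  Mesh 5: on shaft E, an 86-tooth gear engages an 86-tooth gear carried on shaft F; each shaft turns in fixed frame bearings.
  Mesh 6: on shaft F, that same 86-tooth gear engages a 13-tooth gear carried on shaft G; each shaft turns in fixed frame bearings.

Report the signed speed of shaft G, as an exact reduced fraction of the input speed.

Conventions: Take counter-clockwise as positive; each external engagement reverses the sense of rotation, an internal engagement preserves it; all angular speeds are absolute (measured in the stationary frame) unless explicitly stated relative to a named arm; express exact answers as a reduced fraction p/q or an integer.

6-mesh fixed-axis compound train (all bearings frame-fixed)
mesh 1 [72T→72T]: |ω|/ω_in = 1×72/72 = 1, sense flips to −
mesh 2 [28T→90T]: |ω|/ω_in = 1×28/90 = 14/45, sense flips to +
mesh 3 [13T→13T]: |ω|/ω_in = (14/45)×13/13 = 14/45, sense flips to −
mesh 4 [41T→65T]: |ω|/ω_in = (14/45)×41/65 = 574/2925, sense flips to +
mesh 5 [86T→86T]: |ω|/ω_in = (574/2925)×86/86 = 574/2925, sense flips to −
mesh 6 [86T→13T]: |ω|/ω_in = (574/2925)×86/13 = 49364/38025, sense flips to +
signed output speed (× input speed) = 49364/38025

49364/38025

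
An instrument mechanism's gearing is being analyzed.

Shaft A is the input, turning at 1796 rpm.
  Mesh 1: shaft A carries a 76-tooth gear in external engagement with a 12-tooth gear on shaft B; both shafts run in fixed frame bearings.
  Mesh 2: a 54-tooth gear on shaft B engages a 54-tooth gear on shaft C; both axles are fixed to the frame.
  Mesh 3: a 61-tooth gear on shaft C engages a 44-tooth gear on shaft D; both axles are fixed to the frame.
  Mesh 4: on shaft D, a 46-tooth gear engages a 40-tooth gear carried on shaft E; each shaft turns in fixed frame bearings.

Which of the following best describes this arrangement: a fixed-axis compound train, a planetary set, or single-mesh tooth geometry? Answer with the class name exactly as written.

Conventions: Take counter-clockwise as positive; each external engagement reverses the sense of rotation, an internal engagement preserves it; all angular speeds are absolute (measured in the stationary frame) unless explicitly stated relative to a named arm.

fixed-axis compound train

class = fixed-axis compound train [4 meshes; 4 ratios multiply, 4 sense flips]
classification: fixed-axis compound train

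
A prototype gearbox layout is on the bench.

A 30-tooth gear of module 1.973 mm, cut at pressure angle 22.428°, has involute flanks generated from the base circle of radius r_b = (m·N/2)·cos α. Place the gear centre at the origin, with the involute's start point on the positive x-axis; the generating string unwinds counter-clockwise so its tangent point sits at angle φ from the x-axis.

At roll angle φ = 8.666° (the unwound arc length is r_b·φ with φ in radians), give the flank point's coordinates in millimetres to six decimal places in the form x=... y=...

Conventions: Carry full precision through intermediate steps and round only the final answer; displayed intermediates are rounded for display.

topology: single-mesh involute geometry — m = 1.973, N = 30
pitch radius r_p = m·N/2 = 1.973·30/2 = 29.595000
base radius r_b = r_p·cos α = 29.595000·cos 22.428° = 27.356425
roll angle φ = 8.666° = 0.15125023 rad
x = r_b·(cos φ + φ·sin φ) = 27.667549
y = r_b·(sin φ − φ·cos φ) = 0.031480

x=27.667549 y=0.031480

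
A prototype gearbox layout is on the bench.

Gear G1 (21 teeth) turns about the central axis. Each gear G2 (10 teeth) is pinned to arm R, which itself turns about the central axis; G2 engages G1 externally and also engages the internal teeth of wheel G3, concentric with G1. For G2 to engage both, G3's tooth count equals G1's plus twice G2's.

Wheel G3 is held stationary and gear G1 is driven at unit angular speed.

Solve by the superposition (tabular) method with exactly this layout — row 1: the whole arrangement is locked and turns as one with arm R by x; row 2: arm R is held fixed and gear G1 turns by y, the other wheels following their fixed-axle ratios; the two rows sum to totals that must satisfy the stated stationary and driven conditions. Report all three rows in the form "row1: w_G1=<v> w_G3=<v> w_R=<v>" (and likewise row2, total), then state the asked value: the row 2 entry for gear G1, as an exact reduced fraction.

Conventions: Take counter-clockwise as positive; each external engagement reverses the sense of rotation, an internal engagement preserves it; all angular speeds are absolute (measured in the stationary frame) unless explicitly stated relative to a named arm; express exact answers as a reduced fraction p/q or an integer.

planetary set (21T centre, 10T on arm, 41T internal) — Willis relation
row 1: whole set turns with the arm by x
row 2: sun turns y, ring = −(21/41)·y, arm 0
boundary: total ω_ring = x − (21/41)·y = 0 and total ω_sun = x + y = 1  ⇒  y = 41/62, x = 21/62
row 2 ring = −(21/41)·41/62 = -21/62
totals (row 1 + row 2): sun 21/62 + 41/62 = 1, ring 21/62 + (-21/62) = 0, arm 21/62 + 0 = 21/62
asked cell (row2, sun) = 41/62

row1: w_G1=21/62 w_G3=21/62 w_R=21/62
row2: w_G1=41/62 w_G3=-21/62 w_R=0
total: w_G1=1 w_G3=0 w_R=21/62
asked value: 41/62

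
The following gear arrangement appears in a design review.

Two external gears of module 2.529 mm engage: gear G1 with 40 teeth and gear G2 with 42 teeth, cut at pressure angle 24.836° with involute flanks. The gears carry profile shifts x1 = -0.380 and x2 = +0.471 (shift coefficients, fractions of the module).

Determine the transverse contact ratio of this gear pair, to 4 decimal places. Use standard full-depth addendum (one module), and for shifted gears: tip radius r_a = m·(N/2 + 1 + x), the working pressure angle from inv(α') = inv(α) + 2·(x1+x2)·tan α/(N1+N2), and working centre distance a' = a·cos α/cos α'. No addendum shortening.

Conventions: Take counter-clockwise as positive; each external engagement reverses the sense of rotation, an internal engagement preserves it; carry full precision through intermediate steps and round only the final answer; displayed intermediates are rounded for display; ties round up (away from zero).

1.4927

class = single-mesh tooth geometry [involute pair 40T × 42T, m = 2.529]
base radii: r_b1 = 45.902045, r_b2 = 48.197148
tip radii: r_a1 = 52.147980, r_a2 = 56.829159
inv(α') = inv(24.836°) + 2·(-0.380+0.471)·tan α/(40+42) = 0.03038484  ⇒  α' = 25.10737°
a' = a·cos α / cos α' = 103.6890·cos 24.836°/cos 25.10737° = 103.917965
action lengths: √(r_a1²−r_b1²) = 24.747001, √(r_a2²−r_b2²) = 30.109604
base pitch p_b = π·m·cos α = 7.210276
CR = (24.747001 + 30.109604 − 103.917965·sin 25.10737°)/7.210276 = 1.492669
contact ratio ≈ 1.4927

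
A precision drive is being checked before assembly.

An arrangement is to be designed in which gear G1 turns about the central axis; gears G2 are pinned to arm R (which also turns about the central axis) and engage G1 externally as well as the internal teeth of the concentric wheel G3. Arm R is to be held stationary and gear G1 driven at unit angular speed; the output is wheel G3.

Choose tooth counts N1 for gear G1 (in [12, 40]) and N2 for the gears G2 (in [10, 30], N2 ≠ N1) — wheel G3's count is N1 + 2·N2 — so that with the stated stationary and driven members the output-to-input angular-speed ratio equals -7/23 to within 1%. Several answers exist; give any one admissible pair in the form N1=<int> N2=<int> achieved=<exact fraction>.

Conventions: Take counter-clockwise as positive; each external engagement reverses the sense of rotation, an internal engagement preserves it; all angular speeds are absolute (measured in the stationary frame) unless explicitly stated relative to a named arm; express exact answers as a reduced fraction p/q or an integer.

N1=14 N2=16 achieved=-7/23

topology: planetary set — design target -7/23, arm = carrier (Willis)
Willis with ω_arm = 0: ω_ring/ω_sun = −N1/N3; set equal to -7/23  ⇒  N3/N1 = −1/(-7/23) = 23/7
N3 = N1 + 2·N2  ⇒  N2/N1 = (N3/N1 − 1)/2 = (23/7 − 1)/2 = 8/7
smallest multiple with N1 ≥ 12 and N2 ≥ 10: k = 2  ⇒  N1 = 2·7 = 14, N2 = 2·8 = 16 (N1 ≤ 40, N2 ≤ 30, N2 ≠ N1 ✓), N3 = 14 + 2·16 = 46
check: −N1/N3 with N1 = 14, N3 = 46 gives -7/23; |achieved − target| = 0 ≤ 7/2300 ✓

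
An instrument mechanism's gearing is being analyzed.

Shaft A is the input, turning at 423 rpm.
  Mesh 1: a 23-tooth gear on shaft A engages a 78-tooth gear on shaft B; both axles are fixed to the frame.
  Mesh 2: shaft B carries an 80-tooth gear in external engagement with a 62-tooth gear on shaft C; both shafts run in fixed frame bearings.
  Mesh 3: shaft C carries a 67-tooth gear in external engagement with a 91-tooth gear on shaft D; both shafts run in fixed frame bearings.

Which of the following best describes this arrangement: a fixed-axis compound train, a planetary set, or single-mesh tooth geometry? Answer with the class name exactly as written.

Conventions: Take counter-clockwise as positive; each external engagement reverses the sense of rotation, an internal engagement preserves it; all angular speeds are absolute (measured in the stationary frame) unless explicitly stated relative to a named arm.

fixed-axis compound train

topology: fixed-axis compound train — 3 meshes, A→D
classification: fixed-axis compound train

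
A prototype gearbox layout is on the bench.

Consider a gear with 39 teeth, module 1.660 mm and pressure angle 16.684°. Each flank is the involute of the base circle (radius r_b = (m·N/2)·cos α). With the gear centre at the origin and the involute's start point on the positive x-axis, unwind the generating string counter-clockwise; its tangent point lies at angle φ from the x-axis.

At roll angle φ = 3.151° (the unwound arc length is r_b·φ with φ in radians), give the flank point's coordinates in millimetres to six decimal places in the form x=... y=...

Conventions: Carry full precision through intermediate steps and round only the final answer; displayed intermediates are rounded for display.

single-mesh involute tooth geometry (39T wheel at module 1.660)
pitch radius r_p = m·N/2 = 1.660·39/2 = 32.370000
base radius r_b = r_p·cos α = 32.370000·cos 16.684° = 31.007311
roll angle φ = 3.151° = 0.05499532 rad
x = r_b·(cos φ + φ·sin φ) = 31.054166
y = r_b·(sin φ − φ·cos φ) = 0.001719

x=31.054166 y=0.001719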